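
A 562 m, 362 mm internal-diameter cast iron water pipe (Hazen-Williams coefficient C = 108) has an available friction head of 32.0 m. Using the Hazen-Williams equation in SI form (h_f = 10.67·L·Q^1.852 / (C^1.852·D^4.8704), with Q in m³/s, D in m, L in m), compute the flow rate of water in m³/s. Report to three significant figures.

Rearranging: Q = [h_f·C^1.852·D^4.8704 / (10.67·L)]^(1/1.852)
Q = [32.0·108^1.852·0.362^4.8704 / (10.67·562)]^0.540 = 0.4423 m³/s

Q ≈ 0.442 m³/s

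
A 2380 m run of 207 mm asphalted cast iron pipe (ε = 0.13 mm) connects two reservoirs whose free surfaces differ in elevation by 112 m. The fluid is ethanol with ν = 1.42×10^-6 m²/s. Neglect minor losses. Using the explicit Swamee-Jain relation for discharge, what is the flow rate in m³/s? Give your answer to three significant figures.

Q ≈ 0.108 m³/s

Swamee-Jain (Type II): Q = -0.965·√(gD⁵h_f/L)·ln[ε/(3.7D) + √(3.17ν²L/(gD³h_f))]
√(gD⁵h_f/L) = √(9.81·0.207⁵·112/2380) = 0.01325
ε/(3.7D) = 1.70×10^-4; √(3.17ν²L/(gD³h_f)) = 3.95×10^-5
Q = -0.965·0.01325·ln(2.092×10^-4) = 0.1083 m³/s
Check: V = 3.22 m/s, Re = 4.69×10^5, f = 0.01858, h_f = 113 m ≈ 112 m ✓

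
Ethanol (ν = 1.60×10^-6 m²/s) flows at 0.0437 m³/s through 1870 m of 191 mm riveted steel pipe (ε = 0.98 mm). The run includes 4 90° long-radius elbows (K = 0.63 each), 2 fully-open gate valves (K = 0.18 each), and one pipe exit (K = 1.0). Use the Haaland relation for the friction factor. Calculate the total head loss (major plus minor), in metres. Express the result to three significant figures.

H_L ≈ 36.6 m

V = 4Q/(πD²) = 1.525 m/s; V²/2g = 0.1186 m
Re = 1.82×10^5, ε/D = 0.00513 → f = 0.03113 (Haaland)
Major: h_f = f(L/D)·V²/2g = 0.03113·9791·0.1186 = 36.14 m
Minor: ΣK = 3.88; h_m = ΣK·V²/2g = 0.4600 m
Total H_L = 36.14 + 0.4600 = 36.60 m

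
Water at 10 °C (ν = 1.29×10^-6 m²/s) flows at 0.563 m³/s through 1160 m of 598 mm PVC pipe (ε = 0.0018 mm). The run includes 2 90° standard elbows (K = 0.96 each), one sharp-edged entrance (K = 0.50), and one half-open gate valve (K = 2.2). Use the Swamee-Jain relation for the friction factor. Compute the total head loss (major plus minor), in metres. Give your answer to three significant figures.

V = 4Q/(πD²) = 2.005 m/s; V²/2g = 0.2048 m
Re = 9.29×10^5, ε/D = 3.01×10^-6 → f = 0.01182 (Swamee-Jain)
Major: h_f = f(L/D)·V²/2g = 0.01182·1940·0.2048 = 4.697 m
Minor: ΣK = 4.62; h_m = ΣK·V²/2g = 0.9462 m
Total H_L = 4.697 + 0.9462 = 5.644 m

H_L ≈ 5.64 m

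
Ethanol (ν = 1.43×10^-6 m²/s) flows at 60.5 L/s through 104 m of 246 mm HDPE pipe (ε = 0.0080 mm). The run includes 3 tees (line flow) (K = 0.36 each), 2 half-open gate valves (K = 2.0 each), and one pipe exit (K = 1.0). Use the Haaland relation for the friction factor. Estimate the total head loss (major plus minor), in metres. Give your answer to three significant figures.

V = 4Q/(πD²) = 1.273 m/s; V²/2g = 0.08258 m
Re = 2.19×10^5, ε/D = 3.25×10^-5 → f = 0.01545 (Haaland)
Major: h_f = f(L/D)·V²/2g = 0.01545·422.8·0.08258 = 0.5395 m
Minor: ΣK = 6.08; h_m = ΣK·V²/2g = 0.5021 m
Total H_L = 0.5395 + 0.5021 = 1.042 m

H_L ≈ 1.04 m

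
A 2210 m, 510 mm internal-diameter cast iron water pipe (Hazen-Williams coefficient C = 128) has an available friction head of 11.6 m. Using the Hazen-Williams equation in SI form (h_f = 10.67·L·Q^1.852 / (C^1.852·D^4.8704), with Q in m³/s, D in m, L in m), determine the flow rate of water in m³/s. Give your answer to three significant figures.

Q ≈ 0.356 m³/s

Rearranging: Q = [h_f·C^1.852·D^4.8704 / (10.67·L)]^(1/1.852)
Q = [11.6·128^1.852·0.510^4.8704 / (10.67·2210)]^0.540 = 0.3564 m³/s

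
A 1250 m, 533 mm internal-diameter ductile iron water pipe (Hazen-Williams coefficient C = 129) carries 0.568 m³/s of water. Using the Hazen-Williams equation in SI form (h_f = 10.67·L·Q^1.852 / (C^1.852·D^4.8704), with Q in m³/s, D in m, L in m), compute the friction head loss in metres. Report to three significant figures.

h_f ≈ 12.4 m

h_f = 10.67·1250·0.568^1.852 / (129^1.852·0.533^4.8704) = 12.37 m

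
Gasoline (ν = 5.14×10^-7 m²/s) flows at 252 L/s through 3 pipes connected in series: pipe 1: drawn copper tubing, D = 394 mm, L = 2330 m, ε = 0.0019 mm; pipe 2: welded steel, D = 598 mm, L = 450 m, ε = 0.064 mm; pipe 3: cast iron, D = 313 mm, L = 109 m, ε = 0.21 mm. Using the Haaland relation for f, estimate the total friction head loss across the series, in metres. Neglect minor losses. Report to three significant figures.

Pipe 1: V = 2.067 m/s, Re = 1.58×10^6, ε/D = 4.82×10^-6, f = 0.01085, h_1 = f(L/D)V²/2g = 13.98 m
Pipe 2: V = 0.8972 m/s, Re = 1.04×10^6, ε/D = 1.07×10^-4, f = 0.01338, h_2 = f(L/D)V²/2g = 0.4133 m
Pipe 3: V = 3.275 m/s, Re = 1.99×10^6, ε/D = 6.71×10^-4, f = 0.01808, h_3 = f(L/D)V²/2g = 3.441 m
Series → Q common, losses add: H = Σh = 17.83 m

H ≈ 17.8 m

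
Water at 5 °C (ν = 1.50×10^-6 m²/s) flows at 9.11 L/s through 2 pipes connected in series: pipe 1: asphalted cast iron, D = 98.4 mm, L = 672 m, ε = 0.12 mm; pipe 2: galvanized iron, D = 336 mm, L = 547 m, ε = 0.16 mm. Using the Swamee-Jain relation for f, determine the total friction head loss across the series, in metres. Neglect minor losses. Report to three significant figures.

Pipe 1: V = 1.198 m/s, Re = 7.86×10^4, ε/D = 0.00122, f = 0.02359, h_1 = f(L/D)V²/2g = 11.78 m
Pipe 2: V = 0.1027 m/s, Re = 2.30×10^4, ε/D = 4.76×10^-4, f = 0.02615, h_2 = f(L/D)V²/2g = 0.02291 m
Series → Q common, losses add: H = Σh = 11.80 m

H ≈ 11.8 m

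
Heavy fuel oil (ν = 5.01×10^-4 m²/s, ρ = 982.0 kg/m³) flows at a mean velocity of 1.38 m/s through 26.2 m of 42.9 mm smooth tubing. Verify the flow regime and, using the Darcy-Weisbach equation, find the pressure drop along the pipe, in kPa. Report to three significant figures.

Δp ≈ 309 kPa

Re = VD/ν = 1.38·0.04290/5.01×10^-4 = 118 → laminar (Re < 2300)
f = 64/Re = 0.5416
h_f = f(L/D)V²/(2g) = 0.5416·(26.2/0.04290)·1.38²/(2·9.81) = 32.11 m
Δp = ρg·h_f = 982.0·9.81·32.11 = 309.3 kPa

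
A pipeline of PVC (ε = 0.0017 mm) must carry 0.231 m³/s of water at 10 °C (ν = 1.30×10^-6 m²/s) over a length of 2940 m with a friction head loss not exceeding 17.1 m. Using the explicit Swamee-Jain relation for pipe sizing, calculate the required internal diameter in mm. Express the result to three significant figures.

D ≈ 402 mm

Swamee-Jain (Type III): D = 0.66·[ε^1.25·(LQ²/(gh_f))^4.75 + ν·Q^9.4·(L/(gh_f))^5.2]^0.04
LQ²/(gh_f) = 0.9352; L/(gh_f) = 17.53
Term 1 = ε^1.25·(…)^4.75 = 4.47×10^-8; Term 2 = ν·Q^9.4·(…)^5.2 = 3.97×10^-6
D = 0.66·(4.47×10^-8 + 3.97×10^-6)^0.04 = 0.4015 m = 402 mm
Check: V = 1.82 m/s, Re = 5.63×10^5, f = 0.01289, h_f = 16.0 m ≈ 17.1 m ✓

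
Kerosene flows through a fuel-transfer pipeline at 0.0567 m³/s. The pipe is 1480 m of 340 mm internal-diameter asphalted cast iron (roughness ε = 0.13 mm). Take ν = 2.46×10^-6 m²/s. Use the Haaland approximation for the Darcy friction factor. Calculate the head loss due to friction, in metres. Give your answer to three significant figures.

V = 4Q/(πD²) = 4·0.0567/(π·0.340²) = 0.6245 m/s
Re = VD/ν = 0.6245·0.340/2.46×10^-6 = 8.63×10^4 → turbulent
ε/D = 0.13/340 = 3.82×10^-4
Haaland: f = 0.01999
h_f = f(L/D)V²/(2g) = 0.01999·(1480/0.340)·0.6245²/(2·9.81) = 1.729 m

h_f ≈ 1.73 m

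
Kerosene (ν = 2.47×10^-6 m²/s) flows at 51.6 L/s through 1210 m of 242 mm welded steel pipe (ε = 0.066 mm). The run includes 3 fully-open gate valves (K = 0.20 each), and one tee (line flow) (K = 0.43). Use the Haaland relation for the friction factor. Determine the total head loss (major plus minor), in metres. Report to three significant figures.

V = 4Q/(πD²) = 1.122 m/s; V²/2g = 0.06414 m
Re = 1.10×10^5, ε/D = 2.73×10^-4 → f = 0.01880 (Haaland)
Major: h_f = f(L/D)·V²/2g = 0.01880·5000·0.06414 = 6.028 m
Minor: ΣK = 1.03; h_m = ΣK·V²/2g = 0.06607 m
Total H_L = 6.028 + 0.06607 = 6.094 m

H_L ≈ 6.09 m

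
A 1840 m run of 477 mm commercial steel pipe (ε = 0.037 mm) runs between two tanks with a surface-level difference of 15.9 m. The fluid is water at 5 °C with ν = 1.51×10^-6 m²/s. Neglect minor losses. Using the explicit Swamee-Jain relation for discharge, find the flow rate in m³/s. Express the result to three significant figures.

Q ≈ 0.438 m³/s

Swamee-Jain (Type II): Q = -0.965·√(gD⁵h_f/L)·ln[ε/(3.7D) + √(3.17ν²L/(gD³h_f))]
√(gD⁵h_f/L) = √(9.81·0.477⁵·15.9/1840) = 0.04575
ε/(3.7D) = 2.10×10^-5; √(3.17ν²L/(gD³h_f)) = 2.80×10^-5
Q = -0.965·0.04575·ln(4.899×10^-5) = 0.4382 m³/s
Check: V = 2.45 m/s, Re = 7.75×10^5, f = 0.01350, h_f = 16.0 m ≈ 15.9 m ✓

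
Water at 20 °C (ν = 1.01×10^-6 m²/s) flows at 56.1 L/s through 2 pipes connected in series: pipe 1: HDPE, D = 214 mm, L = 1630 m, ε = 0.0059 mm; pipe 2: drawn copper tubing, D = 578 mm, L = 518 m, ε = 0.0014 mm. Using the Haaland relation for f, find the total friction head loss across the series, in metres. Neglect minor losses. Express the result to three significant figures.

Pipe 1: V = 1.560 m/s, Re = 3.30×10^5, ε/D = 2.76×10^-5, f = 0.01434, h_1 = f(L/D)V²/2g = 13.54 m
Pipe 2: V = 0.2138 m/s, Re = 1.22×10^5, ε/D = 2.42×10^-6, f = 0.01711, h_2 = f(L/D)V²/2g = 0.03572 m
Series → Q common, losses add: H = Σh = 13.58 m

H ≈ 13.6 m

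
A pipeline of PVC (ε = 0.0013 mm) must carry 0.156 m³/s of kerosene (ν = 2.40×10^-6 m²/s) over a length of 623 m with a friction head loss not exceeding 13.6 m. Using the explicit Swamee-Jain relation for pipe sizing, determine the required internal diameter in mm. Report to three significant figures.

Swamee-Jain (Type III): D = 0.66·[ε^1.25·(LQ²/(gh_f))^4.75 + ν·Q^9.4·(L/(gh_f))^5.2]^0.04
LQ²/(gh_f) = 0.1136; L/(gh_f) = 4.670
Term 1 = ε^1.25·(…)^4.75 = 1.43×10^-12; Term 2 = ν·Q^9.4·(…)^5.2 = 1.89×10^-10
D = 0.66·(1.43×10^-12 + 1.89×10^-10)^0.04 = 0.2696 m = 270 mm
Check: V = 2.73 m/s, Re = 3.07×10^5, f = 0.01437, h_f = 12.6 m ≈ 13.6 m ✓

D ≈ 270 mm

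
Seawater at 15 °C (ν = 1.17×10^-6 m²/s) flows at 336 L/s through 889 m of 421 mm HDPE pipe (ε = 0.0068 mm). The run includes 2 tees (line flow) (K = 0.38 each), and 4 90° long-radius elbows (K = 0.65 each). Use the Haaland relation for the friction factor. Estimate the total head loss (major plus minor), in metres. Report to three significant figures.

V = 4Q/(πD²) = 2.414 m/s; V²/2g = 0.2969 m
Re = 8.69×10^5, ε/D = 1.62×10^-5 → f = 0.01214 (Haaland)
Major: h_f = f(L/D)·V²/2g = 0.01214·2112·0.2969 = 7.611 m
Minor: ΣK = 3.36; h_m = ΣK·V²/2g = 0.9977 m
Total H_L = 7.611 + 0.9977 = 8.609 m

H_L ≈ 8.61 m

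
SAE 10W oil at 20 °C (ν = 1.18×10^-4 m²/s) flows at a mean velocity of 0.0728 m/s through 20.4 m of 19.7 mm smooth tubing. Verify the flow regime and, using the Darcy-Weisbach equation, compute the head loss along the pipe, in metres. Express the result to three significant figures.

Re = VD/ν = 0.0728·0.01970/1.18×10^-4 = 12.2 → laminar (Re < 2300)
f = 64/Re = 5.266
h_f = f(L/D)V²/(2g) = 5.266·(20.4/0.01970)·0.0728²/(2·9.81) = 1.473 m

h_f ≈ 1.47 m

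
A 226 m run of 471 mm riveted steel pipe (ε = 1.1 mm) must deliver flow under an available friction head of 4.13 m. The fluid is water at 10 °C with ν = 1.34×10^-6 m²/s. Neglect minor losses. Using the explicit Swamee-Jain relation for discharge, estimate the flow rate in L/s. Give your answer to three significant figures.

Swamee-Jain (Type II): Q = -0.965·√(gD⁵h_f/L)·ln[ε/(3.7D) + √(3.17ν²L/(gD³h_f))]
√(gD⁵h_f/L) = √(9.81·0.471⁵·4.13/226) = 0.06446
ε/(3.7D) = 6.31×10^-4; √(3.17ν²L/(gD³h_f)) = 1.74×10^-5
Q = -0.965·0.06446·ln(6.486×10^-4) = 0.4566 m³/s
Check: V = 2.62 m/s, Re = 9.21×10^5, f = 0.02467, h_f = 4.14 m ≈ 4.13 m ✓

Q ≈ 457 L/s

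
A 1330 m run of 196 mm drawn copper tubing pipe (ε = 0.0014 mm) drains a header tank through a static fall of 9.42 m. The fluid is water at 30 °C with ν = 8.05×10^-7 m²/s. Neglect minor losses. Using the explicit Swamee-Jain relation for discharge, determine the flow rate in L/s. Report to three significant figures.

Q ≈ 41.7 L/s

Swamee-Jain (Type II): Q = -0.965·√(gD⁵h_f/L)·ln[ε/(3.7D) + √(3.17ν²L/(gD³h_f))]
√(gD⁵h_f/L) = √(9.81·0.196⁵·9.42/1330) = 0.004483
ε/(3.7D) = 1.93×10^-6; √(3.17ν²L/(gD³h_f)) = 6.27×10^-5
Q = -0.965·0.004483·ln(6.459×10^-5) = 0.04174 m³/s
Check: V = 1.38 m/s, Re = 3.37×10^5, f = 0.01416, h_f = 9.37 m ≈ 9.42 m ✓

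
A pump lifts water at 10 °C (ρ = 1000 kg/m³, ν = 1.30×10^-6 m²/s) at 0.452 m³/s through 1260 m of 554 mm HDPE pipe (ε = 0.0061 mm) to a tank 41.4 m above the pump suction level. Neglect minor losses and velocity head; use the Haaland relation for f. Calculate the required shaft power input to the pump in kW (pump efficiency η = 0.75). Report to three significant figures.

V = 4Q/(πD²) = 1.875 m/s; Re = 7.99×10^5; ε/D = 1.10×10^-5; f = 0.01221
h_f = f(L/D)V²/2g = 4.975 m
Total head H = z + h_f = 41.4 + 4.975 = 46.38 m
P_hyd = ρgQH = 1000·9.81·0.452·46.38 = 205.6 kW
P_shaft = P_hyd/η = 205.6/0.75 = 274.2 kW

P_shaft ≈ 274 kW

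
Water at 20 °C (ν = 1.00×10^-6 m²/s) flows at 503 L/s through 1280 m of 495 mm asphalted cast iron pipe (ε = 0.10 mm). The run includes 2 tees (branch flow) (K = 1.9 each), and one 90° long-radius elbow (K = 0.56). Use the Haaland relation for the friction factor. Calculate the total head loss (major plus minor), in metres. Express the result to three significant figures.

H_L ≈ 14.5 m

V = 4Q/(πD²) = 2.614 m/s; V²/2g = 0.3482 m
Re = 1.29×10^6, ε/D = 2.02×10^-4 → f = 0.01445 (Haaland)
Major: h_f = f(L/D)·V²/2g = 0.01445·2586·0.3482 = 13.01 m
Minor: ΣK = 4.36; h_m = ΣK·V²/2g = 1.518 m
Total H_L = 13.01 + 1.518 = 14.53 m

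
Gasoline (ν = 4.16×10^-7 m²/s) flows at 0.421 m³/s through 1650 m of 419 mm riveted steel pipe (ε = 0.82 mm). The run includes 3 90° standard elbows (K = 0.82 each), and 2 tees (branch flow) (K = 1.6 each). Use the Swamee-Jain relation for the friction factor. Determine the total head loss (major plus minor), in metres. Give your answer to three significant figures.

V = 4Q/(πD²) = 3.053 m/s; V²/2g = 0.4751 m
Re = 3.08×10^6, ε/D = 0.00196 → f = 0.02338 (Swamee-Jain)
Major: h_f = f(L/D)·V²/2g = 0.02338·3938·0.4751 = 43.75 m
Minor: ΣK = 5.66; h_m = ΣK·V²/2g = 2.689 m
Total H_L = 43.75 + 2.689 = 46.44 m

H_L ≈ 46.4 m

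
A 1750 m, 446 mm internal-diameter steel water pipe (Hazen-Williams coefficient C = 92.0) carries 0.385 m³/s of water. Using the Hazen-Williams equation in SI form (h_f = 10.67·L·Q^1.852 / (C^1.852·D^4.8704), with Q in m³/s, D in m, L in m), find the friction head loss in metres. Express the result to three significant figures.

h_f = 10.67·1750·0.385^1.852 / (92.0^1.852·0.446^4.8704) = 37.53 m

h_f ≈ 37.5 m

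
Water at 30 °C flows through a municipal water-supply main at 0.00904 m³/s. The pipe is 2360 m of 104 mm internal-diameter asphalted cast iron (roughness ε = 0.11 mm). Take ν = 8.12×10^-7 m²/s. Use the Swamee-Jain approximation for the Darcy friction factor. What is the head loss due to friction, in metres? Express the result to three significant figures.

V = 4Q/(πD²) = 4·0.00904/(π·0.104²) = 1.064 m/s
Re = VD/ν = 1.064·0.104/8.12×10^-7 = 1.36×10^5 → turbulent
ε/D = 0.11/104 = 0.00106
Swamee-Jain: f = 0.02197
h_f = f(L/D)V²/(2g) = 0.02197·(2360/0.104)·1.064²/(2·9.81) = 28.77 m

h_f ≈ 28.8 m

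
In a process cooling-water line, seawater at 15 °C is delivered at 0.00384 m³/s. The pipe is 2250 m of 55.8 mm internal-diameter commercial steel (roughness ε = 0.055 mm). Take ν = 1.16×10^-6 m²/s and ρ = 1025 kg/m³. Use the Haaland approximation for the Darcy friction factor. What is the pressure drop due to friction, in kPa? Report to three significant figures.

V = 4Q/(πD²) = 4·0.00384/(π·0.0558²) = 1.570 m/s
Re = VD/ν = 1.570·0.0558/1.16×10^-6 = 7.55×10^4 → turbulent
ε/D = 0.055/55.8 = 9.86×10^-4
Haaland: f = 0.02253
h_f = f(L/D)V²/(2g) = 0.02253·(2250/0.0558)·1.570²/(2·9.81) = 114.2 m
Δp = ρg·h_f = 1025·9.81·114.2 = 1148 kPa

Δp ≈ 1150 kPa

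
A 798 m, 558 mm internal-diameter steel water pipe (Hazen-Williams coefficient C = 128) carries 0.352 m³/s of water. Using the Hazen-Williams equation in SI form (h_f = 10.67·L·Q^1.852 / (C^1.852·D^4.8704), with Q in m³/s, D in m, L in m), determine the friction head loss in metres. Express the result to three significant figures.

h_f = 10.67·798·0.352^1.852 / (128^1.852·0.558^4.8704) = 2.641 m

h_f ≈ 2.64 m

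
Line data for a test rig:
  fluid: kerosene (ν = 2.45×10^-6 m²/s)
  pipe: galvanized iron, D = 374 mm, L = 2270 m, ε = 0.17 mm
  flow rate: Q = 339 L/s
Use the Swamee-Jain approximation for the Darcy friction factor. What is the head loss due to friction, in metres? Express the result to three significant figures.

V = 4Q/(πD²) = 4·0.339/(π·0.374²) = 3.086 m/s
Re = VD/ν = 3.086·0.374/2.45×10^-6 = 4.71×10^5 → turbulent
ε/D = 0.17/374 = 4.55×10^-4
Swamee-Jain: f = 0.01754
h_f = f(L/D)V²/(2g) = 0.01754·(2270/0.374)·3.086²/(2·9.81) = 51.67 m

h_f ≈ 51.7 m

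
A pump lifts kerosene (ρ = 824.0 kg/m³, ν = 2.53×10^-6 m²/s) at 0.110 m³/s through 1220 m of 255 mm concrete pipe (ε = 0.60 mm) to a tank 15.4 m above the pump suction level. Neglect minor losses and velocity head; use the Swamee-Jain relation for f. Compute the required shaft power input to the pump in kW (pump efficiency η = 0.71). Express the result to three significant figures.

V = 4Q/(πD²) = 2.154 m/s; Re = 2.17×10^5; ε/D = 0.00235; f = 0.02537
h_f = f(L/D)V²/2g = 28.70 m
Total head H = z + h_f = 15.4 + 28.70 = 44.10 m
P_hyd = ρgQH = 824.0·9.81·0.110·44.10 = 39.22 kW
P_shaft = P_hyd/η = 39.22/0.71 = 55.24 kW

P_shaft ≈ 55.2 kW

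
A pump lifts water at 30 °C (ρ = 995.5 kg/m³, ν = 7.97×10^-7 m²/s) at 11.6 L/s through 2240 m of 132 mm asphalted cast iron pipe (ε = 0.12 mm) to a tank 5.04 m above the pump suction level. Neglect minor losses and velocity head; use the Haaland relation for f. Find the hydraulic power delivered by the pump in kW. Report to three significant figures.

V = 4Q/(πD²) = 0.8477 m/s; Re = 1.40×10^5; ε/D = 9.09×10^-4; f = 0.02103
h_f = f(L/D)V²/2g = 13.07 m
Total head H = z + h_f = 5.04 + 13.07 = 18.11 m
P_hyd = ρgQH = 995.5·9.81·0.0116·18.11 = 2.052 kW

P_hyd ≈ 2.05 kW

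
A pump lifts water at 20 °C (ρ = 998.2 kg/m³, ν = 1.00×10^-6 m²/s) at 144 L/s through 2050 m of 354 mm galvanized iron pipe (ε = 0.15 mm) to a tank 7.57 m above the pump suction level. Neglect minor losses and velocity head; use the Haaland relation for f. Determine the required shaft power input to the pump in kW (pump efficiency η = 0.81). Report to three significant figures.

V = 4Q/(πD²) = 1.463 m/s; Re = 5.18×10^5; ε/D = 4.24×10^-4; f = 0.01704
h_f = f(L/D)V²/2g = 10.77 m
Total head H = z + h_f = 7.57 + 10.77 = 18.34 m
P_hyd = ρgQH = 998.2·9.81·0.144·18.34 = 25.86 kW
P_shaft = P_hyd/η = 25.86/0.81 = 31.92 kW

P_shaft ≈ 31.9 kW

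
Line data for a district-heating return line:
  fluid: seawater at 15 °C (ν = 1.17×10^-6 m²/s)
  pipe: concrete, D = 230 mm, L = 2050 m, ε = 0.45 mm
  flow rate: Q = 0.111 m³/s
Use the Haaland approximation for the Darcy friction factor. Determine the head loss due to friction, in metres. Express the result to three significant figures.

V = 4Q/(πD²) = 4·0.111/(π·0.230²) = 2.672 m/s
Re = VD/ν = 2.672·0.230/1.17×10^-6 = 5.25×10^5 → turbulent
ε/D = 0.45/230 = 0.00196
Haaland: f = 0.02364
h_f = f(L/D)V²/(2g) = 0.02364·(2050/0.230)·2.672²/(2·9.81) = 76.66 m

h_f ≈ 76.7 m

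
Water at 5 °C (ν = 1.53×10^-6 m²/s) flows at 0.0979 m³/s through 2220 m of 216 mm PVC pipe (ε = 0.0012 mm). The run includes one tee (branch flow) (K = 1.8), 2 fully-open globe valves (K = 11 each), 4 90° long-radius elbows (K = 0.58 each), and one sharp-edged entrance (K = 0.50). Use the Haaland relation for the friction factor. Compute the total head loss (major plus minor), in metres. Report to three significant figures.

V = 4Q/(πD²) = 2.672 m/s; V²/2g = 0.3638 m
Re = 3.77×10^5, ε/D = 5.56×10^-6 → f = 0.01380 (Haaland)
Major: h_f = f(L/D)·V²/2g = 0.01380·10278·0.3638 = 51.59 m
Minor: ΣK = 26.6; h_m = ΣK·V²/2g = 9.685 m
Total H_L = 51.59 + 9.685 = 61.28 m

H_L ≈ 61.3 m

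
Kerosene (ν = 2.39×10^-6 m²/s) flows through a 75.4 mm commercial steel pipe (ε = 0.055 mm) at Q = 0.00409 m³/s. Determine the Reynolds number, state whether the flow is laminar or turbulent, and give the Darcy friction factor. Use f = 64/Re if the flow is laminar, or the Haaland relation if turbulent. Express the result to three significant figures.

Re ≈ 2.89×10^4; turbulent; f ≈ 0.0252

V = 4Q/(πD²) = 0.9160 m/s
Re = VD/ν = 0.9160·0.0754/2.39×10^-6 = 2.89×10^4
Re > 4000 → turbulent; ε/D = 7.29×10^-4
Haaland: f = 0.02519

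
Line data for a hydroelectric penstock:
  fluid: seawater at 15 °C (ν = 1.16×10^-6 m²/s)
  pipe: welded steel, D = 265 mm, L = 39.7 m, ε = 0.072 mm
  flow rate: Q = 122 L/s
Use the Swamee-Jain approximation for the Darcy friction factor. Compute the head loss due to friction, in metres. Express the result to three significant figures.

V = 4Q/(πD²) = 4·0.122/(π·0.265²) = 2.212 m/s
Re = VD/ν = 2.212·0.265/1.16×10^-6 = 5.05×10^5 → turbulent
ε/D = 0.072/265 = 2.72×10^-4
Swamee-Jain: f = 0.01613
h_f = f(L/D)V²/(2g) = 0.01613·(39.7/0.265)·2.212²/(2·9.81) = 0.6026 m

h_f ≈ 0.603 m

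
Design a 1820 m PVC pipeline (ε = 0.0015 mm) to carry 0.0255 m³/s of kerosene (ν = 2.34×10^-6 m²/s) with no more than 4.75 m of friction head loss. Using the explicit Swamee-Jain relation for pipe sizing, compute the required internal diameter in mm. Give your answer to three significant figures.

D ≈ 212 mm

Swamee-Jain (Type III): D = 0.66·[ε^1.25·(LQ²/(gh_f))^4.75 + ν·Q^9.4·(L/(gh_f))^5.2]^0.04
LQ²/(gh_f) = 0.02540; L/(gh_f) = 39.06
Term 1 = ε^1.25·(…)^4.75 = 1.39×10^-15; Term 2 = ν·Q^9.4·(…)^5.2 = 4.65×10^-13
D = 0.66·(1.39×10^-15 + 4.65×10^-13)^0.04 = 0.2120 m = 212 mm
Check: V = 0.723 m/s, Re = 6.55×10^4, f = 0.01959, h_f = 4.48 m ≈ 4.75 m ✓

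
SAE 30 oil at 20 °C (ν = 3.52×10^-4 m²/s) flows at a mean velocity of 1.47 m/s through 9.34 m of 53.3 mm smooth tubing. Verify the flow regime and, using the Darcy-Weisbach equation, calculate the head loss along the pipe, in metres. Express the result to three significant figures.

h_f ≈ 5.55 m

Re = VD/ν = 1.47·0.05330/3.52×10^-4 = 223 → laminar (Re < 2300)
f = 64/Re = 0.2875
h_f = f(L/D)V²/(2g) = 0.2875·(9.34/0.05330)·1.47²/(2·9.81) = 5.549 m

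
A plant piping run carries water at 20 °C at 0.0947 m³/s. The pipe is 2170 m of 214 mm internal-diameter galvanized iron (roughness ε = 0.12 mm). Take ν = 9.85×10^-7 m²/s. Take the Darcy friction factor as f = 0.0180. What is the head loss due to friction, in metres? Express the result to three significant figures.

V = 4Q/(πD²) = 4·0.0947/(π·0.214²) = 2.633 m/s
h_f = f(L/D)V²/(2g) = 0.01800·(2170/0.214)·2.633²/(2·9.81) = 64.49 m

h_f ≈ 64.5 m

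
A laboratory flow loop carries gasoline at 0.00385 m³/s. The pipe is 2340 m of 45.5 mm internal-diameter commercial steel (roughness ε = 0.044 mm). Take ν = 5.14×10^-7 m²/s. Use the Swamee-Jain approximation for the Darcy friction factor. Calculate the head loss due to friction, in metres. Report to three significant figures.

V = 4Q/(πD²) = 4·0.00385/(π·0.0455²) = 2.368 m/s
Re = VD/ν = 2.368·0.0455/5.14×10^-7 = 2.10×10^5 → turbulent
ε/D = 0.044/45.5 = 9.67×10^-4
Swamee-Jain: f = 0.02100
h_f = f(L/D)V²/(2g) = 0.02100·(2340/0.0455)·2.368²/(2·9.81) = 308.6 m

h_f ≈ 309 m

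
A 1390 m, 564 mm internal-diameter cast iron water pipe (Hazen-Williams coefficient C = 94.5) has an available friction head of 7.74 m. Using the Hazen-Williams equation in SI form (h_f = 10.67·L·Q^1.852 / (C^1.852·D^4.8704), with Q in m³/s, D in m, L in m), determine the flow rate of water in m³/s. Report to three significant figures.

Q ≈ 0.354 m³/s

Rearranging: Q = [h_f·C^1.852·D^4.8704 / (10.67·L)]^(1/1.852)
Q = [7.74·94.5^1.852·0.564^4.8704 / (10.67·1390)]^0.540 = 0.3540 m³/s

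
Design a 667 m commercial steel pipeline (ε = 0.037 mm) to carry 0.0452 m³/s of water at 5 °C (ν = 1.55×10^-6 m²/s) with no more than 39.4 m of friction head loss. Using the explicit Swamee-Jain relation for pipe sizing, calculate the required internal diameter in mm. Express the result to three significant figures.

D ≈ 139 mm

Swamee-Jain (Type III): D = 0.66·[ε^1.25·(LQ²/(gh_f))^4.75 + ν·Q^9.4·(L/(gh_f))^5.2]^0.04
LQ²/(gh_f) = 0.003526; L/(gh_f) = 1.726
Term 1 = ε^1.25·(…)^4.75 = 6.45×10^-18; Term 2 = ν·Q^9.4·(…)^5.2 = 6.04×10^-18
D = 0.66·(6.45×10^-18 + 6.04×10^-18)^0.04 = 0.1391 m = 139 mm
Check: V = 2.97 m/s, Re = 2.67×10^5, f = 0.01702, h_f = 36.8 m ≈ 39.4 m ✓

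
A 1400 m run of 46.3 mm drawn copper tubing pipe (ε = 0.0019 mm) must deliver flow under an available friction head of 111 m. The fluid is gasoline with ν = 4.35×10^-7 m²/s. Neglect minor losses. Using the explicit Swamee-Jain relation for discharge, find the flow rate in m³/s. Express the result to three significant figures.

Swamee-Jain (Type II): Q = -0.965·√(gD⁵h_f/L)·ln[ε/(3.7D) + √(3.17ν²L/(gD³h_f))]
√(gD⁵h_f/L) = √(9.81·0.0463⁵·111/1400) = 4.068×10^-4
ε/(3.7D) = 1.11×10^-5; √(3.17ν²L/(gD³h_f)) = 8.81×10^-5
Q = -0.965·4.068×10^-4·ln(9.924×10^-5) = 0.003619 m³/s
Check: V = 2.15 m/s, Re = 2.29×10^5, f = 0.01553, h_f = 111 m ≈ 111 m ✓

Q ≈ 0.00362 m³/s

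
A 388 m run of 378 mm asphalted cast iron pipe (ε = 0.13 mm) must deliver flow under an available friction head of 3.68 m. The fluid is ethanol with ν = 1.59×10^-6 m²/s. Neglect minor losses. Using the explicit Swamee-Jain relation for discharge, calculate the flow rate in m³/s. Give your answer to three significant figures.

Swamee-Jain (Type II): Q = -0.965·√(gD⁵h_f/L)·ln[ε/(3.7D) + √(3.17ν²L/(gD³h_f))]
√(gD⁵h_f/L) = √(9.81·0.378⁵·3.68/388) = 0.02680
ε/(3.7D) = 9.30×10^-5; √(3.17ν²L/(gD³h_f)) = 3.99×10^-5
Q = -0.965·0.02680·ln(1.329×10^-4) = 0.2308 m³/s
Check: V = 2.06 m/s, Re = 4.89×10^5, f = 0.01674, h_f = 3.70 m ≈ 3.68 m ✓

Q ≈ 0.231 m³/s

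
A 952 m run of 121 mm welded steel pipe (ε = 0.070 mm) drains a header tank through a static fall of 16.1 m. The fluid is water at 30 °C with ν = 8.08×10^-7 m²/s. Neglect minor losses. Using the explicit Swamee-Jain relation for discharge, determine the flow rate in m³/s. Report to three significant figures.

Q ≈ 0.0167 m³/s

Swamee-Jain (Type II): Q = -0.965·√(gD⁵h_f/L)·ln[ε/(3.7D) + √(3.17ν²L/(gD³h_f))]
√(gD⁵h_f/L) = √(9.81·0.121⁵·16.1/952) = 0.002074
ε/(3.7D) = 1.56×10^-4; √(3.17ν²L/(gD³h_f)) = 8.39×10^-5
Q = -0.965·0.002074·ln(2.403×10^-4) = 0.01668 m³/s
Check: V = 1.45 m/s, Re = 2.17×10^5, f = 0.01921, h_f = 16.2 m ≈ 16.1 m ✓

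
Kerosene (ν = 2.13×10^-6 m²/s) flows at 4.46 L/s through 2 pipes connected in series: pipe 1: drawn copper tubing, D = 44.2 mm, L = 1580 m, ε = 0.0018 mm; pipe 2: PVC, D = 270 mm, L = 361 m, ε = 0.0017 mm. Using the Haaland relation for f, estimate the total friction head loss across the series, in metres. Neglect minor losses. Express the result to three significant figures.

H ≈ 308 m

Pipe 1: V = 2.907 m/s, Re = 6.03×10^4, ε/D = 4.07×10^-5, f = 0.01998, h_1 = f(L/D)V²/2g = 307.6 m
Pipe 2: V = 0.07790 m/s, Re = 9870, ε/D = 6.30×10^-6, f = 0.03100, h_2 = f(L/D)V²/2g = 0.01282 m
Series → Q common, losses add: H = Σh = 307.7 m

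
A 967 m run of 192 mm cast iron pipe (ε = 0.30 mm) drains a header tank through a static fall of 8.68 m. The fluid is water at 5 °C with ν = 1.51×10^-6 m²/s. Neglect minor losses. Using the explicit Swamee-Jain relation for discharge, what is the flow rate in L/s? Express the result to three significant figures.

Q ≈ 34.9 L/s

Swamee-Jain (Type II): Q = -0.965·√(gD⁵h_f/L)·ln[ε/(3.7D) + √(3.17ν²L/(gD³h_f))]
√(gD⁵h_f/L) = √(9.81·0.192⁵·8.68/967) = 0.004793
ε/(3.7D) = 4.22×10^-4; √(3.17ν²L/(gD³h_f)) = 1.08×10^-4
Q = -0.965·0.004793·ln(5.300×10^-4) = 0.03489 m³/s
Check: V = 1.21 m/s, Re = 1.53×10^5, f = 0.02348, h_f = 8.75 m ≈ 8.68 m ✓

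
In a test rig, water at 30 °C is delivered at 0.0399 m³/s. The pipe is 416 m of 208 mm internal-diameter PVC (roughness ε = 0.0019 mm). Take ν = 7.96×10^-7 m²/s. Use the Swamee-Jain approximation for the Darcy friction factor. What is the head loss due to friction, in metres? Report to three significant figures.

V = 4Q/(πD²) = 4·0.0399/(π·0.208²) = 1.174 m/s
Re = VD/ν = 1.174·0.208/7.96×10^-7 = 3.07×10^5 → turbulent
ε/D = 0.0019/208 = 9.13×10^-6
Swamee-Jain: f = 0.01442
h_f = f(L/D)V²/(2g) = 0.01442·(416/0.208)·1.174²/(2·9.81) = 2.027 m

h_f ≈ 2.03 m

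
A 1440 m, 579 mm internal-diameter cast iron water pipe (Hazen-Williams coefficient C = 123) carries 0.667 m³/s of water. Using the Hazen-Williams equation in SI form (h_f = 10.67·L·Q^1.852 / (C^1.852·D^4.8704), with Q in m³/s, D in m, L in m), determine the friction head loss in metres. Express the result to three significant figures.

h_f = 10.67·1440·0.667^1.852 / (123^1.852·0.579^4.8704) = 14.00 m

h_f ≈ 14.0 m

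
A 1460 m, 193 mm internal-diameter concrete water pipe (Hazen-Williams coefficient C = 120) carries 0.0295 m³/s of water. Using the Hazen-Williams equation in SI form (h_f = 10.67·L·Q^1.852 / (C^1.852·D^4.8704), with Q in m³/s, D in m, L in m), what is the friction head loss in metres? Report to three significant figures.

h_f ≈ 9.72 m

h_f = 10.67·1460·0.0295^1.852 / (120^1.852·0.193^4.8704) = 9.719 m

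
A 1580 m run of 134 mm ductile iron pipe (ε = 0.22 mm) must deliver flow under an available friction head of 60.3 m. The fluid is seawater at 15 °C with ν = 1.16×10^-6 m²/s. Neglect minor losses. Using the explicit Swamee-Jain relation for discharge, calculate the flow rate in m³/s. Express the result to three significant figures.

Swamee-Jain (Type II): Q = -0.965·√(gD⁵h_f/L)·ln[ε/(3.7D) + √(3.17ν²L/(gD³h_f))]
√(gD⁵h_f/L) = √(9.81·0.134⁵·60.3/1580) = 0.004022
ε/(3.7D) = 4.44×10^-4; √(3.17ν²L/(gD³h_f)) = 6.88×10^-5
Q = -0.965·0.004022·ln(5.125×10^-4) = 0.02940 m³/s
Check: V = 2.08 m/s, Re = 2.41×10^5, f = 0.02325, h_f = 60.7 m ≈ 60.3 m ✓

Q ≈ 0.0294 m³/s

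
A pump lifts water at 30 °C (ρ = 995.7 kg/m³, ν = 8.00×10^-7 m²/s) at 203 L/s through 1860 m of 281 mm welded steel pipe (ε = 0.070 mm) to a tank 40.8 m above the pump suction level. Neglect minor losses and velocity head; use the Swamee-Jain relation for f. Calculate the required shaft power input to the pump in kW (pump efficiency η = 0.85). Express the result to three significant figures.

P_shaft ≈ 223 kW

V = 4Q/(πD²) = 3.273 m/s; Re = 1.15×10^6; ε/D = 2.49×10^-4; f = 0.01518
h_f = f(L/D)V²/2g = 54.88 m
Total head H = z + h_f = 40.8 + 54.88 = 95.68 m
P_hyd = ρgQH = 995.7·9.81·0.203·95.68 = 189.7 kW
P_shaft = P_hyd/η = 189.7/0.85 = 223.2 kW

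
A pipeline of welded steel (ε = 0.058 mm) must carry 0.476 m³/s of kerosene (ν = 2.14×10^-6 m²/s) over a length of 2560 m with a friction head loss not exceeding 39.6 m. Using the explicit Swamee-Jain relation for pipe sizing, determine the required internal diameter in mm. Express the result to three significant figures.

D ≈ 450 mm

Swamee-Jain (Type III): D = 0.66·[ε^1.25·(LQ²/(gh_f))^4.75 + ν·Q^9.4·(L/(gh_f))^5.2]^0.04
LQ²/(gh_f) = 1.493; L/(gh_f) = 6.590
Term 1 = ε^1.25·(…)^4.75 = 3.40×10^-5; Term 2 = ν·Q^9.4·(…)^5.2 = 3.61×10^-5
D = 0.66·(3.40×10^-5 + 3.61×10^-5)^0.04 = 0.4502 m = 450 mm
Check: V = 2.99 m/s, Re = 6.29×10^5, f = 0.01446, h_f = 37.5 m ≈ 39.6 m ✓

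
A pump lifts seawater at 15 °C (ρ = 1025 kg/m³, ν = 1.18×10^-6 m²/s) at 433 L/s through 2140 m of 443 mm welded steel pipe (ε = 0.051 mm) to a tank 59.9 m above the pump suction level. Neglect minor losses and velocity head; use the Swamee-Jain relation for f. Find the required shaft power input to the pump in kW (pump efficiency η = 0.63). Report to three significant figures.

P_shaft ≈ 598 kW

V = 4Q/(πD²) = 2.809 m/s; Re = 1.05×10^6; ε/D = 1.15×10^-4; f = 0.01367
h_f = f(L/D)V²/2g = 26.56 m
Total head H = z + h_f = 59.9 + 26.56 = 86.46 m
P_hyd = ρgQH = 1025·9.81·0.433·86.46 = 376.4 kW
P_shaft = P_hyd/η = 376.4/0.63 = 597.5 kW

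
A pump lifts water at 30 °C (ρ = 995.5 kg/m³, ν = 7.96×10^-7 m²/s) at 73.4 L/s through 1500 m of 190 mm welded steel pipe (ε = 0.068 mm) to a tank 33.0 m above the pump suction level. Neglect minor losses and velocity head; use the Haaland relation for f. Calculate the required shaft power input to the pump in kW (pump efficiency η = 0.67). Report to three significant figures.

P_shaft ≈ 82.7 kW

V = 4Q/(πD²) = 2.589 m/s; Re = 6.18×10^5; ε/D = 3.58×10^-4; f = 0.01642
h_f = f(L/D)V²/2g = 44.28 m
Total head H = z + h_f = 33.0 + 44.28 = 77.28 m
P_hyd = ρgQH = 995.5·9.81·0.0734·77.28 = 55.39 kW
P_shaft = P_hyd/η = 55.39/0.67 = 82.67 kW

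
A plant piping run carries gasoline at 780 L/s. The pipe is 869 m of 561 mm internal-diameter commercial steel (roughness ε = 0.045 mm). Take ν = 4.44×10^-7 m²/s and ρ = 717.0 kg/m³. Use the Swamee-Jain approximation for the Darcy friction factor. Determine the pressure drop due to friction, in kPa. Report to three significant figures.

V = 4Q/(πD²) = 4·0.780/(π·0.561²) = 3.156 m/s
Re = VD/ν = 3.156·0.561/4.44×10^-7 = 3.99×10^6 → turbulent
ε/D = 0.045/561 = 8.02×10^-5
Swamee-Jain: f = 0.01208
h_f = f(L/D)V²/(2g) = 0.01208·(869/0.561)·3.156²/(2·9.81) = 9.499 m
Δp = ρg·h_f = 717.0·9.81·9.499 = 66.81 kPa

Δp ≈ 66.8 kPa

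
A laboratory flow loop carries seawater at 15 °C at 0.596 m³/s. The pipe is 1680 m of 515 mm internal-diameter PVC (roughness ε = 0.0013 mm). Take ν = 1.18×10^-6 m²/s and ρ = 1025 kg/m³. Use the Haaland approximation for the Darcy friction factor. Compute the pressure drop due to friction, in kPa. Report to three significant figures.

V = 4Q/(πD²) = 4·0.596/(π·0.515²) = 2.861 m/s
Re = VD/ν = 2.861·0.515/1.18×10^-6 = 1.25×10^6 → turbulent
ε/D = 0.0013/515 = 2.52×10^-6
Haaland: f = 0.01121
h_f = f(L/D)V²/(2g) = 0.01121·(1680/0.515)·2.861²/(2·9.81) = 15.26 m
Δp = ρg·h_f = 1025·9.81·15.26 = 153.5 kPa

Δp ≈ 153 kPa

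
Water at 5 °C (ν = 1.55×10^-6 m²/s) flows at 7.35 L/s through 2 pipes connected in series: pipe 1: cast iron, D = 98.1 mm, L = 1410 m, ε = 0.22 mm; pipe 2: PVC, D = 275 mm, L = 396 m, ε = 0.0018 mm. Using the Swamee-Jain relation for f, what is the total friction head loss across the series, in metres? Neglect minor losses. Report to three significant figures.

H ≈ 18.6 m

Pipe 1: V = 0.9724 m/s, Re = 6.15×10^4, ε/D = 0.00224, f = 0.02684, h_1 = f(L/D)V²/2g = 18.59 m
Pipe 2: V = 0.1237 m/s, Re = 2.20×10^4, ε/D = 6.55×10^-6, f = 0.02524, h_2 = f(L/D)V²/2g = 0.02836 m
Series → Q common, losses add: H = Σh = 18.62 m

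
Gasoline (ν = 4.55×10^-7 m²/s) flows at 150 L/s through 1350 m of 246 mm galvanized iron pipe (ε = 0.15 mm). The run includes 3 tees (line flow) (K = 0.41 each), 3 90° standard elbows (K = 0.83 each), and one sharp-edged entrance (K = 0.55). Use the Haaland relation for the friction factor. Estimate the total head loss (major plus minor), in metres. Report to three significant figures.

V = 4Q/(πD²) = 3.156 m/s; V²/2g = 0.5076 m
Re = 1.71×10^6, ε/D = 6.10×10^-4 → f = 0.01773 (Haaland)
Major: h_f = f(L/D)·V²/2g = 0.01773·5488·0.5076 = 49.39 m
Minor: ΣK = 4.27; h_m = ΣK·V²/2g = 2.168 m
Total H_L = 49.39 + 2.168 = 51.56 m

H_L ≈ 51.6 m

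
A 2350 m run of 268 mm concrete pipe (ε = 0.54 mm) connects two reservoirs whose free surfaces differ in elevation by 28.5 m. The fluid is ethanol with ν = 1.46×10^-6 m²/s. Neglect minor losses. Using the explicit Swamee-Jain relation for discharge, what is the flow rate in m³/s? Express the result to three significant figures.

Q ≈ 0.0918 m³/s

Swamee-Jain (Type II): Q = -0.965·√(gD⁵h_f/L)·ln[ε/(3.7D) + √(3.17ν²L/(gD³h_f))]
√(gD⁵h_f/L) = √(9.81·0.268⁵·28.5/2350) = 0.01283
ε/(3.7D) = 5.45×10^-4; √(3.17ν²L/(gD³h_f)) = 5.43×10^-5
Q = -0.965·0.01283·ln(5.989×10^-4) = 0.09184 m³/s
Check: V = 1.63 m/s, Re = 2.99×10^5, f = 0.02422, h_f = 28.7 m ≈ 28.5 m ✓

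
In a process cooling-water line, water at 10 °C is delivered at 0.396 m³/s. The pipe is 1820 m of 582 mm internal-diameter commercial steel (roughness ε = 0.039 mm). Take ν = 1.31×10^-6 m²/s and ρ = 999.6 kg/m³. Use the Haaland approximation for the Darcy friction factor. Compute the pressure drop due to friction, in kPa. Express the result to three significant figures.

Δp ≈ 46.4 kPa

V = 4Q/(πD²) = 4·0.396/(π·0.582²) = 1.489 m/s
Re = VD/ν = 1.489·0.582/1.31×10^-6 = 6.61×10^5 → turbulent
ε/D = 0.039/582 = 6.70×10^-5
Haaland: f = 0.01340
h_f = f(L/D)V²/(2g) = 0.01340·(1820/0.582)·1.489²/(2·9.81) = 4.733 m
Δp = ρg·h_f = 999.6·9.81·4.733 = 46.41 kPa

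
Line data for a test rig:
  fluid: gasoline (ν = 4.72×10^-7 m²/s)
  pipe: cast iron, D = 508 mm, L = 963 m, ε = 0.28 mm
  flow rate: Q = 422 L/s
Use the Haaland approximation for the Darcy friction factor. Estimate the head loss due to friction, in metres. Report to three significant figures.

V = 4Q/(πD²) = 4·0.422/(π·0.508²) = 2.082 m/s
Re = VD/ν = 2.082·0.508/4.72×10^-7 = 2.24×10^6 → turbulent
ε/D = 0.28/508 = 5.51×10^-4
Haaland: f = 0.01729
h_f = f(L/D)V²/(2g) = 0.01729·(963/0.508)·2.082²/(2·9.81) = 7.243 m

h_f ≈ 7.24 m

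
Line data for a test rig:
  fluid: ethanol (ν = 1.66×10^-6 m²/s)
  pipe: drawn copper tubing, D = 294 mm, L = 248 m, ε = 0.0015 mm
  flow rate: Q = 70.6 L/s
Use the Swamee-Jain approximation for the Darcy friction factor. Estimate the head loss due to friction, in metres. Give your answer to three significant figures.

h_f ≈ 0.736 m

V = 4Q/(πD²) = 4·0.0706/(π·0.294²) = 1.040 m/s
Re = VD/ν = 1.040·0.294/1.66×10^-6 = 1.84×10^5 → turbulent
ε/D = 0.0015/294 = 5.10×10^-6
Swamee-Jain: f = 0.01583
h_f = f(L/D)V²/(2g) = 0.01583·(248/0.294)·1.040²/(2·9.81) = 0.7360 m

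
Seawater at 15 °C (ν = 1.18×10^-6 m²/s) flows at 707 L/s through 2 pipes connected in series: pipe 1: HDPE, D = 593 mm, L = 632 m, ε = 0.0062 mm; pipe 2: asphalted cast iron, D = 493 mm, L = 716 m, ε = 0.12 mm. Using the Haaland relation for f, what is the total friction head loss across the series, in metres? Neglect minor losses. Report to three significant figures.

Pipe 1: V = 2.560 m/s, Re = 1.29×10^6, ε/D = 1.05×10^-5, f = 0.01134, h_1 = f(L/D)V²/2g = 4.035 m
Pipe 2: V = 3.704 m/s, Re = 1.55×10^6, ε/D = 2.43×10^-4, f = 0.01481, h_2 = f(L/D)V²/2g = 15.04 m
Series → Q common, losses add: H = Σh = 19.08 m

H ≈ 19.1 m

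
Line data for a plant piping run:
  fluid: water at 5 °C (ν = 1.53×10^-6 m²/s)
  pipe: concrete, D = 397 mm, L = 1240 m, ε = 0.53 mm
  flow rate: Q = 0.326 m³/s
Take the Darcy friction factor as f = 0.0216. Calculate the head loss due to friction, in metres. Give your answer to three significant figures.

V = 4Q/(πD²) = 4·0.326/(π·0.397²) = 2.634 m/s
h_f = f(L/D)V²/(2g) = 0.02160·(1240/0.397)·2.634²/(2·9.81) = 23.85 m

h_f ≈ 23.8 m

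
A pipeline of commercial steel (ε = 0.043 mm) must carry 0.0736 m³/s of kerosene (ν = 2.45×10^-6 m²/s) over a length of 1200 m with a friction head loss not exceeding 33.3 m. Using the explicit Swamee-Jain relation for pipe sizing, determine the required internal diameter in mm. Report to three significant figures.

D ≈ 197 mm

Swamee-Jain (Type III): D = 0.66·[ε^1.25·(LQ²/(gh_f))^4.75 + ν·Q^9.4·(L/(gh_f))^5.2]^0.04
LQ²/(gh_f) = 0.01990; L/(gh_f) = 3.673
Term 1 = ε^1.25·(…)^4.75 = 2.89×10^-14; Term 2 = ν·Q^9.4·(…)^5.2 = 4.74×10^-14
D = 0.66·(2.89×10^-14 + 4.74×10^-14)^0.04 = 0.1972 m = 197 mm
Check: V = 2.41 m/s, Re = 1.94×10^5, f = 0.01732, h_f = 31.2 m ≈ 33.3 m ✓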